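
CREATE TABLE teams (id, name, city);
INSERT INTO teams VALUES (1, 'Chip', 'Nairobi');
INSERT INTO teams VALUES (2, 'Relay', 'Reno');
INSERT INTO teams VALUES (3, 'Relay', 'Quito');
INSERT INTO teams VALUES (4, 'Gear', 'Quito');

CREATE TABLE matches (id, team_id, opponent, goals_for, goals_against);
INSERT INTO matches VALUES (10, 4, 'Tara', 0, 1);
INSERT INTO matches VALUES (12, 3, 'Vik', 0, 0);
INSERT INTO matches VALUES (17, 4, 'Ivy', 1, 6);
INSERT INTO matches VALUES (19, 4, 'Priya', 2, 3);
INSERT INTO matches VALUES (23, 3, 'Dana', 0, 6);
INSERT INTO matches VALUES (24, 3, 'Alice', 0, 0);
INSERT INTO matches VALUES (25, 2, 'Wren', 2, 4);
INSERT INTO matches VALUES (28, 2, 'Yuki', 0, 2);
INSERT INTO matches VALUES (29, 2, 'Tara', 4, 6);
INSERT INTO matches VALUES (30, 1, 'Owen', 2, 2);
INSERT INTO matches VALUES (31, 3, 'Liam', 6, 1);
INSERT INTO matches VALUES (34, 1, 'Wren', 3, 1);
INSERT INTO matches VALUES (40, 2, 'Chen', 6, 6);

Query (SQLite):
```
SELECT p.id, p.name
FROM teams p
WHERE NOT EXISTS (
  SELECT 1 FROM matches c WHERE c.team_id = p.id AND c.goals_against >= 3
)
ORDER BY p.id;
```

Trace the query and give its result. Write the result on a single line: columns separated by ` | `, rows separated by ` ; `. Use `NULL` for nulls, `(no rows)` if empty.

1 | Chip

For each teams row, check whether any matches with matching team_id has goals_against >= 3.
Keep rows where that is false.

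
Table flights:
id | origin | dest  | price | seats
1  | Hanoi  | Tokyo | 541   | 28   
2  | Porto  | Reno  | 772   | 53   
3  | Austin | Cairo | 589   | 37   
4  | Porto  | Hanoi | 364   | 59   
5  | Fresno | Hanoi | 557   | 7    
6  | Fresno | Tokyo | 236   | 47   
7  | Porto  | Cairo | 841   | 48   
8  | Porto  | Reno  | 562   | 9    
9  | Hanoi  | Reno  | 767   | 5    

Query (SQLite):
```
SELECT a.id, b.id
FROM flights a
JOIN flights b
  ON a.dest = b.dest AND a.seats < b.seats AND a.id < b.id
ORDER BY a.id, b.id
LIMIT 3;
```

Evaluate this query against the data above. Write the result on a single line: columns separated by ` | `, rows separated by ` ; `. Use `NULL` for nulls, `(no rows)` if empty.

1 | 6 ; 3 | 7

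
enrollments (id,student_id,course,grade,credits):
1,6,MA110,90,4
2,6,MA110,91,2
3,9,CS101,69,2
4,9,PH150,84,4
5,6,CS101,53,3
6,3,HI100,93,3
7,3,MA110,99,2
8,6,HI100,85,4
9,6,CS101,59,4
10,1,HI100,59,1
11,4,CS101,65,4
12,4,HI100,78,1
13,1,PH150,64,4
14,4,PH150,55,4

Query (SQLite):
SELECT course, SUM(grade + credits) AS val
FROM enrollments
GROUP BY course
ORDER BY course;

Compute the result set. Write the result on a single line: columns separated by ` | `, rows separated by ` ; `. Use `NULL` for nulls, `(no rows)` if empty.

CS101 | 259 ; HI100 | 324 ; MA110 | 288 ; PH150 | 215

For each row compute grade + credits.
Group by course; take SUM of the expression per group.
  CS101: ids {3, 5, 9, 11} → SUM(grade + credits)=259
  HI100: ids {6, 8, 10, 12} → SUM(grade + credits)=324
  MA110: ids {1, 2, 7} → SUM(grade + credits)=288
  PH150: ids {4, 13, 14} → SUM(grade + credits)=215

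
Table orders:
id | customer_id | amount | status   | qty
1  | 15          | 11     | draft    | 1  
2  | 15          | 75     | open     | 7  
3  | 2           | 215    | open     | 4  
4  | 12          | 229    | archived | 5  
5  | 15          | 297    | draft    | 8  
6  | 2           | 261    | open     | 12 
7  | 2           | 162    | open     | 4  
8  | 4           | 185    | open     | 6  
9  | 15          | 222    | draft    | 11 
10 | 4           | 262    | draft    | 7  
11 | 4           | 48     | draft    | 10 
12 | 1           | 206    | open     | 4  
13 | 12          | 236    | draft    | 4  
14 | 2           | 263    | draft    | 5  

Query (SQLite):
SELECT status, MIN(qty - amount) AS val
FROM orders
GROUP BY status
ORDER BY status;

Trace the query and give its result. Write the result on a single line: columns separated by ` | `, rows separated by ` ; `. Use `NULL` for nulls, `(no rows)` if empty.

archived | -224 ; draft | -289 ; open | -249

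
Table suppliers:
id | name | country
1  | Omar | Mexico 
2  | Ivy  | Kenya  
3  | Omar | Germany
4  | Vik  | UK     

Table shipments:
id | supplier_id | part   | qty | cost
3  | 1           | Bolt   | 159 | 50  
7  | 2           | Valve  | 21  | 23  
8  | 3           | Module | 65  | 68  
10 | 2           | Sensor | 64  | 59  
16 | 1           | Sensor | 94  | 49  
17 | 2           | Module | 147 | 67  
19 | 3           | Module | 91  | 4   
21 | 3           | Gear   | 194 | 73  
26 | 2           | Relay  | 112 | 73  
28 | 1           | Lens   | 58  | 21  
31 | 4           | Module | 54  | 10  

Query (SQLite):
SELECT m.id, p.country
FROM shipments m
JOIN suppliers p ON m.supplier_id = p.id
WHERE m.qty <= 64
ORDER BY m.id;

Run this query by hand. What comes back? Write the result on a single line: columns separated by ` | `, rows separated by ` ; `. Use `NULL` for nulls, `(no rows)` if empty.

7 | Kenya ; 10 | Kenya ; 28 | Mexico ; 31 | UK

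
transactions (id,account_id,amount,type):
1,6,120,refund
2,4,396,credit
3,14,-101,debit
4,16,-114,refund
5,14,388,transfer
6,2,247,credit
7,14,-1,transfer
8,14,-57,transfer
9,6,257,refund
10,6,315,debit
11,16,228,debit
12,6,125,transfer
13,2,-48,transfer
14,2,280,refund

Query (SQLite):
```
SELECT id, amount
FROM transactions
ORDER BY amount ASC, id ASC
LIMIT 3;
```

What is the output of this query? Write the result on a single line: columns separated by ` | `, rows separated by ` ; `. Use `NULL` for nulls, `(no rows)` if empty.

4 | -114 ; 3 | -101 ; 8 | -57

Sort by amount asc, tiebreak id asc: (-114, id=4), (-101, id=3), (-57, id=8), (-48, id=13), (-1, id=7), (120, id=1) …. Take first 3.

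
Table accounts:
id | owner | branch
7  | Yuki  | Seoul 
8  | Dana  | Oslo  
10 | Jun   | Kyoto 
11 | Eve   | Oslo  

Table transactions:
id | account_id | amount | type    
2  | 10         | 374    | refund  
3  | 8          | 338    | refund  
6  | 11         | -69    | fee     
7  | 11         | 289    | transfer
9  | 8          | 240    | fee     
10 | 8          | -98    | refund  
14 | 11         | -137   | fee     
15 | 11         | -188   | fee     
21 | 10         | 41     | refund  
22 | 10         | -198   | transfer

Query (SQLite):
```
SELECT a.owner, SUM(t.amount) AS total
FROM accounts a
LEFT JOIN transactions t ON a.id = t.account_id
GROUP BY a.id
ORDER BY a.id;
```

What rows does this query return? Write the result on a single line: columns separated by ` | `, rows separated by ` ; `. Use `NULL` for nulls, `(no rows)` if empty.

Yuki | NULL ; Dana | 480 ; Jun | 217 ; Eve | -105

LEFT JOIN keeps every accounts row; unmatched ones get NULL for transactions columns.
Group by accounts.id and compute SUM(t.amount). SUM over an all-NULL group is NULL.
  7: ids {—} → SUM(t.amount)=NULL
  8: ids {3, 9, 10} → SUM(t.amount)=480
  10: ids {2, 21, 22} → SUM(t.amount)=217
  11: ids {6, 7, 14, 15} → SUM(t.amount)=-105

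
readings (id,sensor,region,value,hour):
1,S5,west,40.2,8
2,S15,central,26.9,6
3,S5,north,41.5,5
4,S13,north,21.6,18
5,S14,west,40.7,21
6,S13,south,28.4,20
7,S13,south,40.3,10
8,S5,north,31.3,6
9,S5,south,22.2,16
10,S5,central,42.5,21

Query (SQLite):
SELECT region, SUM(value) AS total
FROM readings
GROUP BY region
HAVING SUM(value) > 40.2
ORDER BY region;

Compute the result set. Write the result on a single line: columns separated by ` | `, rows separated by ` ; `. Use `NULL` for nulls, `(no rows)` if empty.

central | 69.4 ; north | 94.4 ; south | 90.9 ; west | 80.9

Partition readings by region; compute SUM(value) within each group.
HAVING: keep groups where SUM(value) > 40.2.
  central: ids {2, 10} → SUM(value)=69.4
  north: ids {3, 4, 8} → SUM(value)=94.4
  south: ids {6, 7, 9} → SUM(value)=90.9
  west: ids {1, 5} → SUM(value)=80.9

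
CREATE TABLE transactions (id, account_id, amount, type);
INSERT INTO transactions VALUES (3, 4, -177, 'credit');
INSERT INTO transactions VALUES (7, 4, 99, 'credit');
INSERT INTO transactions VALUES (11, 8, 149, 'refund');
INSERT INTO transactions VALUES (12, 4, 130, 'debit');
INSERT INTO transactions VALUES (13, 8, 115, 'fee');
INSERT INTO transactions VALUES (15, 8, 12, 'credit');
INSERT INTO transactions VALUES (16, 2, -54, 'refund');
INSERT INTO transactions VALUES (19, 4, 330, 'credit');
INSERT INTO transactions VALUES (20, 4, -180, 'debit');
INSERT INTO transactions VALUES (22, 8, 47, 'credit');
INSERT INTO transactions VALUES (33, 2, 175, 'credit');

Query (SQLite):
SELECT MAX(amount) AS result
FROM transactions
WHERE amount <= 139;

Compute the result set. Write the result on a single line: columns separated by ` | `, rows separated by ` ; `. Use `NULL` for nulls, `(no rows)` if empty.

Rows where amount <= 139 → amount values: [-177, 99, 130, 115, 12, -54, -180, 47].
MAX of non-NULL values = 130.

130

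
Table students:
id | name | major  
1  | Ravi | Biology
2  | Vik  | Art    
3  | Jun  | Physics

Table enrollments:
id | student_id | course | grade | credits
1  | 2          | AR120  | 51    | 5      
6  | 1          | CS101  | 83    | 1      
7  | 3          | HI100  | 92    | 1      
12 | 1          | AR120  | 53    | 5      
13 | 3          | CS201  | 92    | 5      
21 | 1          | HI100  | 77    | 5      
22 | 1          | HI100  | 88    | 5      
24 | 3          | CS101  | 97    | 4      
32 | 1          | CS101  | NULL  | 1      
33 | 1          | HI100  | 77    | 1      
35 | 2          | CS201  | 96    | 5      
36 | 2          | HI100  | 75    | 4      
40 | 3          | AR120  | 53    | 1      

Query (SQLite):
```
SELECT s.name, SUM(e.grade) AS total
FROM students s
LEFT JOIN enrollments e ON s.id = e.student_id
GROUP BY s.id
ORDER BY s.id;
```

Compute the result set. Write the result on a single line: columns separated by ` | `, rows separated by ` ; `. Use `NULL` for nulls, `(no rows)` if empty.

LEFT JOIN keeps every students row; unmatched ones get NULL for enrollments columns.
Group by students.id and compute SUM(e.grade). SUM over an all-NULL group is NULL.
  1: ids {6, 12, 21, 22, 32, 33} → SUM(e.grade)=378
  2: ids {1, 35, 36} → SUM(e.grade)=222
  3: ids {7, 13, 24, 40} → SUM(e.grade)=334

Ravi | 378 ; Vik | 222 ; Jun | 334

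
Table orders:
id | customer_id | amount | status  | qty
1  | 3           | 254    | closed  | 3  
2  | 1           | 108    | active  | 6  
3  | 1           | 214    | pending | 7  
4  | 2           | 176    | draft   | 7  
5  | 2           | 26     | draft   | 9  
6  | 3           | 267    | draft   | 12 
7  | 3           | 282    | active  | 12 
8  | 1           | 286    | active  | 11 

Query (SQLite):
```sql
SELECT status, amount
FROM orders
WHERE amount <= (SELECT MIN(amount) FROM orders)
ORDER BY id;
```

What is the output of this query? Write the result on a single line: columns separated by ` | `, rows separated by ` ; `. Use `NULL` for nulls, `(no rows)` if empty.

Scalar subquery: MIN(amount) over all orders rows = 26.
Keep rows where amount <= that value.

draft | 26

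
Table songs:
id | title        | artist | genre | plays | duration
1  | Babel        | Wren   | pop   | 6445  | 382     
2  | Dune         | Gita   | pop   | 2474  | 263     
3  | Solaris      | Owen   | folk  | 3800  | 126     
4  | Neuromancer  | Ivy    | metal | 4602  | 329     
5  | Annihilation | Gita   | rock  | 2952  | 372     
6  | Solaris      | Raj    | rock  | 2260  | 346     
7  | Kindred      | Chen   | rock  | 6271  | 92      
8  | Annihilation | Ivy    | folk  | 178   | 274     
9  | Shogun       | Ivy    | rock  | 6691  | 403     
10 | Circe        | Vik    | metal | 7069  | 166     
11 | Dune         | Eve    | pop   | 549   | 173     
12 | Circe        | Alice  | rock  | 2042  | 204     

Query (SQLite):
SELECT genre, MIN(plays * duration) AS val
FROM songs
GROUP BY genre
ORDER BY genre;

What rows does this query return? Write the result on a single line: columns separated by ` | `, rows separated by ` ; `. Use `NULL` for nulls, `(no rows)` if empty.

folk | 48772 ; metal | 1173454 ; pop | 94977 ; rock | 416568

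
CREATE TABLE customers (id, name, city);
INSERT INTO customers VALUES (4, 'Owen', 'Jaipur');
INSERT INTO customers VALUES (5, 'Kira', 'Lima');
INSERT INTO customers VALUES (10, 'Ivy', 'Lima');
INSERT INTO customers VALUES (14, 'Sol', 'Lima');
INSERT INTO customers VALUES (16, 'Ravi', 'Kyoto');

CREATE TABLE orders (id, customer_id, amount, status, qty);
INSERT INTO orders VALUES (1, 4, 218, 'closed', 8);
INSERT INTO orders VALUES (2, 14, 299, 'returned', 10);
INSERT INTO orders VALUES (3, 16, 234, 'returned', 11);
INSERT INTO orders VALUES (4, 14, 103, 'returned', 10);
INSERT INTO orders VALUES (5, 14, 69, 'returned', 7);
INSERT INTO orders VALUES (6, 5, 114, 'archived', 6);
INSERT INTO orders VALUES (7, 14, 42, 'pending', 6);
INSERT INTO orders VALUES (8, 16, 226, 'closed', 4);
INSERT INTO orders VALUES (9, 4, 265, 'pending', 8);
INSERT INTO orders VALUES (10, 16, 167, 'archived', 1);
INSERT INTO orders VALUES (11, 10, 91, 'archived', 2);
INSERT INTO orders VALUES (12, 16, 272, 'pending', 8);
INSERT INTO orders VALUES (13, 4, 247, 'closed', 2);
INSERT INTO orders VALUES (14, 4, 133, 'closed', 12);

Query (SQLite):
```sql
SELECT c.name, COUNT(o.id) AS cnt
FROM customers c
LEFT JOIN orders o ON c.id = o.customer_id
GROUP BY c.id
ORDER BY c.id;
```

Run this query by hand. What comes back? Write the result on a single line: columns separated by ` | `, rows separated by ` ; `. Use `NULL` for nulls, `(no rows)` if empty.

LEFT JOIN keeps every customers row; unmatched ones get NULL for orders columns.
Group by customers.id and compute COUNT(o.id). COUNT(col) of an all-NULL group is 0.
  4: ids {1, 9, 13, 14} → COUNT(o.id)=4
  5: ids {6} → COUNT(o.id)=1
  10: ids {11} → COUNT(o.id)=1
  14: ids {2, 4, 5, 7} → COUNT(o.id)=4
  16: ids {3, 8, 10, 12} → COUNT(o.id)=4

Owen | 4 ; Kira | 1 ; Ivy | 1 ; Sol | 4 ; Ravi | 4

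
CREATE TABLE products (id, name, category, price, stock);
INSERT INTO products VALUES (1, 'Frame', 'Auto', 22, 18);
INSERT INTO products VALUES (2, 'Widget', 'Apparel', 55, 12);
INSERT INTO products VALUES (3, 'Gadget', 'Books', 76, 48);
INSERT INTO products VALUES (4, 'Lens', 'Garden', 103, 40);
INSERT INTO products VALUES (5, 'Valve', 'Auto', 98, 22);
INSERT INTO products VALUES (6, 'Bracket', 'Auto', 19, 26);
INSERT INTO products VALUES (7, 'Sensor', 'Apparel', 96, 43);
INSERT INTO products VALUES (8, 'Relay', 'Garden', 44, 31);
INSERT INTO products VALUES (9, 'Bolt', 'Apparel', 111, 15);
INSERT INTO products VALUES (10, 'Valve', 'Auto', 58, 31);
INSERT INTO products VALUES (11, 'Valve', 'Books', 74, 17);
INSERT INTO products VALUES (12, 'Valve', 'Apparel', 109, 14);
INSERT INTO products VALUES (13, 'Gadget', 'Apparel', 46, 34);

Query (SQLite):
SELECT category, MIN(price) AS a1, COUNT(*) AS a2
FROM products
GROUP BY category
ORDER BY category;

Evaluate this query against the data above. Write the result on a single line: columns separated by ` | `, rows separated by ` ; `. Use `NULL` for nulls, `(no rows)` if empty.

Group products by category.
Per group compute: MIN(price), COUNT(*).
  Apparel: ids {2, 7, 9, 12, 13} → MIN(price)=46, COUNT(*)=5
  Auto: ids {1, 5, 6, 10} → MIN(price)=19, COUNT(*)=4
  Books: ids {3, 11} → MIN(price)=74, COUNT(*)=2
  Garden: ids {4, 8} → MIN(price)=44, COUNT(*)=2

Apparel | 46 | 5 ; Auto | 19 | 4 ; Books | 74 | 2 ; Garden | 44 | 2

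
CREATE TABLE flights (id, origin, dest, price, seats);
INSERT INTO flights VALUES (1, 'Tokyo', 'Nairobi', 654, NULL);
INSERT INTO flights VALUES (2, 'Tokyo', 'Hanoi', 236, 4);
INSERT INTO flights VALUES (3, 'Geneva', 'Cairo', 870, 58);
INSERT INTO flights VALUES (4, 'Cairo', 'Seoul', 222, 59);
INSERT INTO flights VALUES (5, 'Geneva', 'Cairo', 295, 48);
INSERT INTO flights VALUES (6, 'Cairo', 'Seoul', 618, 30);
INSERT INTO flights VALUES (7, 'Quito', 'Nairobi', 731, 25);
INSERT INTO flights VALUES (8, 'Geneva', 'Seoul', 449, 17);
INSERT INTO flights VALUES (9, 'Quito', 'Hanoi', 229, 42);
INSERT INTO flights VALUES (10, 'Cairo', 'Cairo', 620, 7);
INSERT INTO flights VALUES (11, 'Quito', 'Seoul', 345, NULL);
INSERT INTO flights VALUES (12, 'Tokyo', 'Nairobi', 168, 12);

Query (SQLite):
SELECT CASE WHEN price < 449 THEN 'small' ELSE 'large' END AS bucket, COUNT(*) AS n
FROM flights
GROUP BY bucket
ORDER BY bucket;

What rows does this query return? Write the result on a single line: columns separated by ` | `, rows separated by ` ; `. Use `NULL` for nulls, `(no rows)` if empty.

large | 6 ; small | 6

Bucket rows by price < 449 → 'small' else 'large'; count each bucket.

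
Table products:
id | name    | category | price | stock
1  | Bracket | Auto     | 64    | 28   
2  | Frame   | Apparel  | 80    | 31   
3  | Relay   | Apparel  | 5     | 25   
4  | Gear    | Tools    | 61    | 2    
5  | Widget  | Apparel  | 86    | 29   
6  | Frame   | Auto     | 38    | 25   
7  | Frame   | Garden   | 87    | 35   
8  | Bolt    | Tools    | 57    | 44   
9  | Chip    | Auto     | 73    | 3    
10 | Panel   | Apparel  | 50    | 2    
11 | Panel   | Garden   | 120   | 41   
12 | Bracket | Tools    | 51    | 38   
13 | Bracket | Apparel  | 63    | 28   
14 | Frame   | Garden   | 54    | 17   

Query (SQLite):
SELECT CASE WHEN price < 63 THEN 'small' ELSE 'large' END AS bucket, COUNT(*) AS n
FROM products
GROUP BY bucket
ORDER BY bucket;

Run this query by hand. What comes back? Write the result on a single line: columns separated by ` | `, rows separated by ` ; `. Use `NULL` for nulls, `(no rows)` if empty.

Bucket rows by price < 63 → 'small' else 'large'; count each bucket.

large | 7 ; small | 7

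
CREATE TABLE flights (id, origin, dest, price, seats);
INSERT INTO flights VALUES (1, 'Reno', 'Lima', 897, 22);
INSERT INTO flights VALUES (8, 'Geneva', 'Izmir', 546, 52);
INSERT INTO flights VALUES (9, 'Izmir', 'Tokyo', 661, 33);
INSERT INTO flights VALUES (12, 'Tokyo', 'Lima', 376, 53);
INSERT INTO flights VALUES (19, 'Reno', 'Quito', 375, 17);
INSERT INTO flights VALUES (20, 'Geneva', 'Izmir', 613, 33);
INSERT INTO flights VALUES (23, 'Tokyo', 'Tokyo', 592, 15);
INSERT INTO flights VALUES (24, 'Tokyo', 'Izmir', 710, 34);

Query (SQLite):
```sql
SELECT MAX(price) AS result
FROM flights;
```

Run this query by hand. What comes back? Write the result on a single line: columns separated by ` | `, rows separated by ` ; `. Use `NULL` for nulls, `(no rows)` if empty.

897

All price values: [897, 546, 661, 376, 375, 613, 592, 710].
MAX of non-NULL values = 897.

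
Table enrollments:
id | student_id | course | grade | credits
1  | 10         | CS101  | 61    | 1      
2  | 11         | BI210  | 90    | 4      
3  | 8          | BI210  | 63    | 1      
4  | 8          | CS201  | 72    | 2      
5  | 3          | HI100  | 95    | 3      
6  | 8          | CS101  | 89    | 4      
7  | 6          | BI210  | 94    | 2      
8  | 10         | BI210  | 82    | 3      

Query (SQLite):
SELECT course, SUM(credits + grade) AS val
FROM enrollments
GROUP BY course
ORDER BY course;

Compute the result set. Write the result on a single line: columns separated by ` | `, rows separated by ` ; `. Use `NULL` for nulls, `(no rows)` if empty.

BI210 | 339 ; CS101 | 155 ; CS201 | 74 ; HI100 | 98

For each row compute credits + grade.
Group by course; take SUM of the expression per group.
  BI210: ids {2, 3, 7, 8} → SUM(credits + grade)=339
  CS101: ids {1, 6} → SUM(credits + grade)=155
  CS201: ids {4} → SUM(credits + grade)=74
  HI100: ids {5} → SUM(credits + grade)=98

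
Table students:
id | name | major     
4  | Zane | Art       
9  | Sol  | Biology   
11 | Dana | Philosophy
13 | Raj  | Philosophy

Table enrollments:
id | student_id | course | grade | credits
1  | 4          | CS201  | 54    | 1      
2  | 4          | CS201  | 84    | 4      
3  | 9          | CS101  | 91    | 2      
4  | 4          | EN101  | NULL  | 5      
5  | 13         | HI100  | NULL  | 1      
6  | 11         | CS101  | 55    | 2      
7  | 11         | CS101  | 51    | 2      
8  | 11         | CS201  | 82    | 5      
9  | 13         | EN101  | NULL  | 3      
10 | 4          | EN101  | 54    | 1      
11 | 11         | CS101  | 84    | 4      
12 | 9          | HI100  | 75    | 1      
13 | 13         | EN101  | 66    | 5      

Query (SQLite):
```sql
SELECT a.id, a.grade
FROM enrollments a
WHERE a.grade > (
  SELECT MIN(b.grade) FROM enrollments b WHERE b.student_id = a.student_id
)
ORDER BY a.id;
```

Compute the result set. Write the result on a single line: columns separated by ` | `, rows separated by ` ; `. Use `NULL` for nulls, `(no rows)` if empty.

2 | 84 ; 3 | 91 ; 6 | 55 ; 8 | 82 ; 11 | 84

For each enrollments row a, compute MIN(grade) over rows sharing a.student_id.
Keep row a if a.grade > that per-group MIN.
  student_id=4: MIN(grade) = 54
  student_id=9: MIN(grade) = 75
  student_id=11: MIN(grade) = 51
  student_id=13: MIN(grade) = 66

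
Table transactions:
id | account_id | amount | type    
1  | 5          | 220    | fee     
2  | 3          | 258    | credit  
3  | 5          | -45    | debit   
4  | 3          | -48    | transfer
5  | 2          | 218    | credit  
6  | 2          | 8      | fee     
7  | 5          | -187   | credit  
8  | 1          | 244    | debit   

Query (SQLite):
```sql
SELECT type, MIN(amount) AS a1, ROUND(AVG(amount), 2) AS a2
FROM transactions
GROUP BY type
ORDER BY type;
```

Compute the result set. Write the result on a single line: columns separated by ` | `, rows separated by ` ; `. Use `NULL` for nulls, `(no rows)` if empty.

Group transactions by type.
Per group compute: MIN(amount), ROUND(AVG(amount), 2).
  credit: ids {2, 5, 7} → MIN(amount)=-187, ROUND(AVG(amount), 2)=96.33
  debit: ids {3, 8} → MIN(amount)=-45, ROUND(AVG(amount), 2)=99.5
  fee: ids {1, 6} → MIN(amount)=8, ROUND(AVG(amount), 2)=114
  transfer: ids {4} → MIN(amount)=-48, ROUND(AVG(amount), 2)=-48

credit | -187 | 96.33 ; debit | -45 | 99.5 ; fee | 8 | 114 ; transfer | -48 | -48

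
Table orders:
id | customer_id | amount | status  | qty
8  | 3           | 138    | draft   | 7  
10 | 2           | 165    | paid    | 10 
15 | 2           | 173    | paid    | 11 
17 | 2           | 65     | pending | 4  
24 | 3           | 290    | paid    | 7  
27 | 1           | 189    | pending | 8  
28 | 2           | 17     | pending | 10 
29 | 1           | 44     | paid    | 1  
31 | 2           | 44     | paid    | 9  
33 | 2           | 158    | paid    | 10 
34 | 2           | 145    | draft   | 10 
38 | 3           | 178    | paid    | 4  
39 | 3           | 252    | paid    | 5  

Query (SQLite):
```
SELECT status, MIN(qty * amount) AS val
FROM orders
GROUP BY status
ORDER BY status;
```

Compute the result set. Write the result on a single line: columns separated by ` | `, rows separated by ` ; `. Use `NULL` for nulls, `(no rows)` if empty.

draft | 966 ; paid | 44 ; pending | 170

For each row compute qty * amount.
Group by status; take MIN of the expression per group.
  draft: ids {8, 34} → MIN(qty * amount)=966
  paid: ids {10, 15, 24, 29, 31, 33, 38, 39} → MIN(qty * amount)=44
  pending: ids {17, 27, 28} → MIN(qty * amount)=170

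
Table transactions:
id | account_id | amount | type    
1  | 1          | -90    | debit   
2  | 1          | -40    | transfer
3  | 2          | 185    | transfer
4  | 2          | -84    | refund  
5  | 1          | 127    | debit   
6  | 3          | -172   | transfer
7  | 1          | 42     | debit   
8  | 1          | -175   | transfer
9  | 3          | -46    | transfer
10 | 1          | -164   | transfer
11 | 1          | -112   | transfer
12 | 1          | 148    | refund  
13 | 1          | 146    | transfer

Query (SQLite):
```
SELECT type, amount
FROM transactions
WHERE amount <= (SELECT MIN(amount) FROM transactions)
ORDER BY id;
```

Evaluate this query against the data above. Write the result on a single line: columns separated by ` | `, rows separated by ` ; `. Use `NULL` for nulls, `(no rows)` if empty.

Scalar subquery: MIN(amount) over all transactions rows = -175.
Keep rows where amount <= that value.

transfer | -175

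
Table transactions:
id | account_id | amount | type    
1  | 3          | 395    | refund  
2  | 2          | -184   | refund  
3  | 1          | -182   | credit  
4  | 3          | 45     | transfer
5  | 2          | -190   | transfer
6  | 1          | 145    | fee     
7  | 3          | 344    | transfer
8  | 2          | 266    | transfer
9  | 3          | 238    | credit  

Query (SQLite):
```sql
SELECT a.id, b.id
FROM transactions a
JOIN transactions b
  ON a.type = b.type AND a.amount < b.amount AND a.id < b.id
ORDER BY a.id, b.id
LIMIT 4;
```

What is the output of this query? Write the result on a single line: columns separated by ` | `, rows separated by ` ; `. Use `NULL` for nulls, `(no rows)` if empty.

3 | 9 ; 4 | 7 ; 4 | 8 ; 5 | 7

Pairs (a,b) with same type, a.amount < b.amount, a.id < b.id.
type groups: credit:{3,9} fee:{6} refund:{1,2} transfer:{4,5,7,8}
Ordered by (a.id, b.id); first 4.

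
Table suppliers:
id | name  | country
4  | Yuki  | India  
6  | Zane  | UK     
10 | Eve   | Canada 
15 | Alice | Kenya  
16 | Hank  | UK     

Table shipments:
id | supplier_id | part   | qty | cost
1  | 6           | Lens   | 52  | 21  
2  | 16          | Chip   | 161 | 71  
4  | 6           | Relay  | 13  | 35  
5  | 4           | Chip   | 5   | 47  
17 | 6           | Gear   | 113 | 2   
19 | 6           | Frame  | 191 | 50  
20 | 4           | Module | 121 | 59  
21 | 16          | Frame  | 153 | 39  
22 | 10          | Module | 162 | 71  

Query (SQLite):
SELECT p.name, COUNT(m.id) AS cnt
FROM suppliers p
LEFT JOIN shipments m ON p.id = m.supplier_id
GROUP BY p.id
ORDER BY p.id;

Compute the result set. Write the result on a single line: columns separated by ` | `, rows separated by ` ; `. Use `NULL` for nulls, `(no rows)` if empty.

Yuki | 2 ; Zane | 4 ; Eve | 1 ; Alice | 0 ; Hank | 2

LEFT JOIN keeps every suppliers row; unmatched ones get NULL for shipments columns.
Group by suppliers.id and compute COUNT(m.id). COUNT(col) of an all-NULL group is 0.
  4: ids {5, 20} → COUNT(m.id)=2
  6: ids {1, 4, 17, 19} → COUNT(m.id)=4
  10: ids {22} → COUNT(m.id)=1
  15: ids {—} → COUNT(m.id)=0
  16: ids {2, 21} → COUNT(m.id)=2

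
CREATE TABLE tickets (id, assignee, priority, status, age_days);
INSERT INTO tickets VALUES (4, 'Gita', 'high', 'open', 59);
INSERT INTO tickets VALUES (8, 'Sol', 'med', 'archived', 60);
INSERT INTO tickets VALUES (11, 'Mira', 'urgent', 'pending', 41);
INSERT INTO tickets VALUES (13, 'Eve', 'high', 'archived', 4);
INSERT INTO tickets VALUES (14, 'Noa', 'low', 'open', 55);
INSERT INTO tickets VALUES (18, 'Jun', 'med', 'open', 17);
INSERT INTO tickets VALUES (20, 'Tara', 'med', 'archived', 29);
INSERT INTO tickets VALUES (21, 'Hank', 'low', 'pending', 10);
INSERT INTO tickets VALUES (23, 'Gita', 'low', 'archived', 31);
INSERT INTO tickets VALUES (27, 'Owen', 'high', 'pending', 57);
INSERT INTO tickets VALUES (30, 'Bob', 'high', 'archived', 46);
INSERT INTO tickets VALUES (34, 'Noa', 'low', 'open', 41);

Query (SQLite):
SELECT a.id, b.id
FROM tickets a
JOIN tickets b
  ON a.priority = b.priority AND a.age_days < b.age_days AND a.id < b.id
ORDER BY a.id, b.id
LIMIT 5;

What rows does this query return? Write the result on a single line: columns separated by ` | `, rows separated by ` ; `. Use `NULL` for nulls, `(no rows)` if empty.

13 | 27 ; 13 | 30 ; 18 | 20 ; 21 | 23 ; 21 | 34

Pairs (a,b) with same priority, a.age_days < b.age_days, a.id < b.id.
priority groups: high:{4,13,27,30} low:{14,21,23,34} med:{8,18,20} urgent:{11}
Ordered by (a.id, b.id); first 5.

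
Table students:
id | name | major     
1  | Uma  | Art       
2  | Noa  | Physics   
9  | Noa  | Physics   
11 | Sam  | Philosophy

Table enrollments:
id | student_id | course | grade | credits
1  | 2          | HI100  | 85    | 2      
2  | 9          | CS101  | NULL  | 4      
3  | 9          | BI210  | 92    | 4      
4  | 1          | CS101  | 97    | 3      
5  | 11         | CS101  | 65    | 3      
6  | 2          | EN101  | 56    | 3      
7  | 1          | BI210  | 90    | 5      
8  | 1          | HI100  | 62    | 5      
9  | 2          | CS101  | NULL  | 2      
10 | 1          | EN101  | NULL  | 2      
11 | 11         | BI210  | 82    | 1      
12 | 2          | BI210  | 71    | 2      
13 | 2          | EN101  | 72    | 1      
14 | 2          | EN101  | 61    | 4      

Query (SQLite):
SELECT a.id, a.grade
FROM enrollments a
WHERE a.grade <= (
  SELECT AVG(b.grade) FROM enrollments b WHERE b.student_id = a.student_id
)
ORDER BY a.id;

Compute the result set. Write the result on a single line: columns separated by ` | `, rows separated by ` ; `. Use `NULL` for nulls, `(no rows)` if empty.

3 | 92 ; 5 | 65 ; 6 | 56 ; 8 | 62 ; 14 | 61

For each enrollments row a, compute AVG(grade) over rows sharing a.student_id.
Keep row a if a.grade <= that per-group AVG.
  student_id=1: AVG(grade) = 83.0
  student_id=2: AVG(grade) = 69.0
  student_id=9: AVG(grade) = 92.0
  student_id=11: AVG(grade) = 73.5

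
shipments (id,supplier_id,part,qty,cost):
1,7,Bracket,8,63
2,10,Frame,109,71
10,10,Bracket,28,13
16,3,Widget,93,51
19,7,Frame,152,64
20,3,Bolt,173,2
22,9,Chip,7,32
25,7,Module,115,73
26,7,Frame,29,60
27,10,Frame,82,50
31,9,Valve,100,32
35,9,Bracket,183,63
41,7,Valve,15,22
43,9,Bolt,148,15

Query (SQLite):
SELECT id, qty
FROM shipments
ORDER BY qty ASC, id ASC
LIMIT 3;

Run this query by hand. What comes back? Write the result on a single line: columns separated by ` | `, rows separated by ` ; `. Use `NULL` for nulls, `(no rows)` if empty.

Sort by qty asc, tiebreak id asc: (7, id=22), (8, id=1), (15, id=41), (28, id=10), (29, id=26), (82, id=27) …. Take first 3.

22 | 7 ; 1 | 8 ; 41 | 15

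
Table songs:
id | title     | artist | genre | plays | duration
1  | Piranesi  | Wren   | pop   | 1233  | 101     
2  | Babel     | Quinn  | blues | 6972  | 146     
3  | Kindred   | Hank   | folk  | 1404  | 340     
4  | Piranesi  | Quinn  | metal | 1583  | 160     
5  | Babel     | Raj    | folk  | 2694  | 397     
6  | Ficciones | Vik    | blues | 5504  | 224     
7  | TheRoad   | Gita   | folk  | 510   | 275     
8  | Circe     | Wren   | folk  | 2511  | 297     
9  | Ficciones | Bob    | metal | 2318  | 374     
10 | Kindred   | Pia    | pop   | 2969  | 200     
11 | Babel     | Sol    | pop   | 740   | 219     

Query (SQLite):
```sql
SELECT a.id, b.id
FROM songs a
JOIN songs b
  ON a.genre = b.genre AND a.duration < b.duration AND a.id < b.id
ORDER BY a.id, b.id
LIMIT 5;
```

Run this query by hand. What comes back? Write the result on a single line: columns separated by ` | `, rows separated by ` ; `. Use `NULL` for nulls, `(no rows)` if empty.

1 | 10 ; 1 | 11 ; 2 | 6 ; 3 | 5 ; 4 | 9

Pairs (a,b) with same genre, a.duration < b.duration, a.id < b.id.
genre groups: blues:{2,6} folk:{3,5,7,8} metal:{4,9} pop:{1,10,11}
Ordered by (a.id, b.id); first 5.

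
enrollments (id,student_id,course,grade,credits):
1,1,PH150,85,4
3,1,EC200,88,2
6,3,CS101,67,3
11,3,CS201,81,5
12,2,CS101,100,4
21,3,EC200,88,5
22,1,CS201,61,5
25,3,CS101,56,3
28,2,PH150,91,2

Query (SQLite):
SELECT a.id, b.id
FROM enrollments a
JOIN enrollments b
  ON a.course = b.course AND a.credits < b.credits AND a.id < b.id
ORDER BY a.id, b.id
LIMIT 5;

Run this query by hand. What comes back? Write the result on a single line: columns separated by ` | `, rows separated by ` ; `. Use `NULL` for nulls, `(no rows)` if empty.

3 | 21 ; 6 | 12

Pairs (a,b) with same course, a.credits < b.credits, a.id < b.id.
course groups: CS101:{6,12,25} CS201:{11,22} EC200:{3,21} PH150:{1,28}
Ordered by (a.id, b.id); first 5.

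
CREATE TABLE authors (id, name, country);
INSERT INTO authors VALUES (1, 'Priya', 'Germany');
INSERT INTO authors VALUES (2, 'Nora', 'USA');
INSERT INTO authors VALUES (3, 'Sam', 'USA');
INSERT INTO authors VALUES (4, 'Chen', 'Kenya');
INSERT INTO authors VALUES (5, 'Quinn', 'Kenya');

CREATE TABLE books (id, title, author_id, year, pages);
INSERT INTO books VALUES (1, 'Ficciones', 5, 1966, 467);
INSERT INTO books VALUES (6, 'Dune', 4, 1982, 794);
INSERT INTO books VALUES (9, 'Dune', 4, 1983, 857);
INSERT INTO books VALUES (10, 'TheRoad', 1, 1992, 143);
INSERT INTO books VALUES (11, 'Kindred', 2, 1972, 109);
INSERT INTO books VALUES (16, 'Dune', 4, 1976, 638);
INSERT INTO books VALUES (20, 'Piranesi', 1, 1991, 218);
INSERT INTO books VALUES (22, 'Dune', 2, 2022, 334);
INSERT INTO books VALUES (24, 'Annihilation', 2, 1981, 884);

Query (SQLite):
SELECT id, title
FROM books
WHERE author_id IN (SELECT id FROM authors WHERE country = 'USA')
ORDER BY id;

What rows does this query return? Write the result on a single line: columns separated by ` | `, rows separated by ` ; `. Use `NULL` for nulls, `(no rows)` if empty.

11 | Kindred ; 22 | Dune ; 24 | Annihilation

Inner query: authors.id where country = 'USA'.
Outer: keep books rows whose author_id is in that set.
Inner query → {2, 3}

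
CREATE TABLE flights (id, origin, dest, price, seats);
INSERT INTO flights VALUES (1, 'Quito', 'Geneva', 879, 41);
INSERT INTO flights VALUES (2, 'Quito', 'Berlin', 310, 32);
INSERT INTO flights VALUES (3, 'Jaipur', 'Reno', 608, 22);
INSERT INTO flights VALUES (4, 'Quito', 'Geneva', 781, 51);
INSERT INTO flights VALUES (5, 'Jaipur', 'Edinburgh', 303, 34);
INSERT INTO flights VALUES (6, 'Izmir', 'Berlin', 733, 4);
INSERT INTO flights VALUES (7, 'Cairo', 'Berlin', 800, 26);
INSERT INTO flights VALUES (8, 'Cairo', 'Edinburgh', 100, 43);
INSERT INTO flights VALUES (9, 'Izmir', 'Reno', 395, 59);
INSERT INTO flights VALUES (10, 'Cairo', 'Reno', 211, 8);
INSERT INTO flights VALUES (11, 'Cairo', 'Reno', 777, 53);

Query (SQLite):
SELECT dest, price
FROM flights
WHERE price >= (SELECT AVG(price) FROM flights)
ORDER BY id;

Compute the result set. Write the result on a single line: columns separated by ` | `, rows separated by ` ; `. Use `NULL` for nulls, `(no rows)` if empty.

Geneva | 879 ; Reno | 608 ; Geneva | 781 ; Berlin | 733 ; Berlin | 800 ; Reno | 777

Scalar subquery: AVG(price) over all flights rows = 536.090909 (≈; comparison uses full precision).
Keep rows where price >= that value.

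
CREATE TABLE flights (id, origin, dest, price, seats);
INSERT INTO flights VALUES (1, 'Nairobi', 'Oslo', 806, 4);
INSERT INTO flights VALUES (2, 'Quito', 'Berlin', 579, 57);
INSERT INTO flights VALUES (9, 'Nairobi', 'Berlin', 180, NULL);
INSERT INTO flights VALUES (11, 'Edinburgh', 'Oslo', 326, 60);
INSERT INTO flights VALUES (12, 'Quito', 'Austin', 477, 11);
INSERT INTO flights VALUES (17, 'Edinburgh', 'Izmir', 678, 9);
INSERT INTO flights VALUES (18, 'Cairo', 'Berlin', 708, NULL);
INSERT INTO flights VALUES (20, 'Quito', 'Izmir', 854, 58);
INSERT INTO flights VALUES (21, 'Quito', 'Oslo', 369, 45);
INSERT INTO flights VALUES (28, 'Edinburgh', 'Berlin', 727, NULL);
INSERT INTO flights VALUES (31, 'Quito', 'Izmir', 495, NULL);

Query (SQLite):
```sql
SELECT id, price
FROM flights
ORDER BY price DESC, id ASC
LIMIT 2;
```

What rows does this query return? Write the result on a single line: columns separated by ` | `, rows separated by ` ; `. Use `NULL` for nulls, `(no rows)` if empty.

Sort by price desc, tiebreak id asc: (854, id=20), (806, id=1), (727, id=28), (708, id=18), (678, id=17) …. Take first 2.

20 | 854 ; 1 | 806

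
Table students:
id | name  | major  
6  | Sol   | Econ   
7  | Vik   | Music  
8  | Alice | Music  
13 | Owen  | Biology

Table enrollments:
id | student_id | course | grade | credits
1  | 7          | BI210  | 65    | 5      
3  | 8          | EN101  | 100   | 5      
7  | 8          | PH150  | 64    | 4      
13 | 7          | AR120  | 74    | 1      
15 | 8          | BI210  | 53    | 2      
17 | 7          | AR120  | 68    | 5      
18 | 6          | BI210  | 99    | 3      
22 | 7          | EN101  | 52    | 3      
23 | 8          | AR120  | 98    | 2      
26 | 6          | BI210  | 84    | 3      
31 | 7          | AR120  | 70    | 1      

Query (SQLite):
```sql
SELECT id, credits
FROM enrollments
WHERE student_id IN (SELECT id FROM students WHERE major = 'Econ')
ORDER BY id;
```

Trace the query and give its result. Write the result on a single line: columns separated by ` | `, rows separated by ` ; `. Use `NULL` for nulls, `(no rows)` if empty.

18 | 3 ; 26 | 3

Inner query: students.id where major = 'Econ'.
Outer: keep enrollments rows whose student_id is in that set.
Inner query → {6}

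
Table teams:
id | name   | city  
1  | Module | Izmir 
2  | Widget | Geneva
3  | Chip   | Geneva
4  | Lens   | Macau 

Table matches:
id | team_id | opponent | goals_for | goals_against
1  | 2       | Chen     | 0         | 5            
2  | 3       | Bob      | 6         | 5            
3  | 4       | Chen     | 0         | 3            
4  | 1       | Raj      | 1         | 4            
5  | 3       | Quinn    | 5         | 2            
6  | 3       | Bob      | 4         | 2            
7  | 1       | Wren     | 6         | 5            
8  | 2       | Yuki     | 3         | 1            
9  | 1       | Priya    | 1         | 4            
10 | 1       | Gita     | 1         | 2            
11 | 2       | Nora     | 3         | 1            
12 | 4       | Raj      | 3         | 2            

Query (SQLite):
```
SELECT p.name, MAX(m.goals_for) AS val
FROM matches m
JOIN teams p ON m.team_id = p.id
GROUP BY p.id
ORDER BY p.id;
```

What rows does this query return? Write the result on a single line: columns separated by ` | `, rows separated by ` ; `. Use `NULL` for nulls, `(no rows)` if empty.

Module | 6 ; Widget | 3 ; Chip | 6 ; Lens | 3

Join each matches row to its teams via team_id.
Group joined rows by teams.id; compute MAX(m.goals_for) per group.
  1: ids {4, 7, 9, 10} → MAX(m.goals_for)=6
  2: ids {1, 8, 11} → MAX(m.goals_for)=3
  3: ids {2, 5, 6} → MAX(m.goals_for)=6
  4: ids {3, 12} → MAX(m.goals_for)=3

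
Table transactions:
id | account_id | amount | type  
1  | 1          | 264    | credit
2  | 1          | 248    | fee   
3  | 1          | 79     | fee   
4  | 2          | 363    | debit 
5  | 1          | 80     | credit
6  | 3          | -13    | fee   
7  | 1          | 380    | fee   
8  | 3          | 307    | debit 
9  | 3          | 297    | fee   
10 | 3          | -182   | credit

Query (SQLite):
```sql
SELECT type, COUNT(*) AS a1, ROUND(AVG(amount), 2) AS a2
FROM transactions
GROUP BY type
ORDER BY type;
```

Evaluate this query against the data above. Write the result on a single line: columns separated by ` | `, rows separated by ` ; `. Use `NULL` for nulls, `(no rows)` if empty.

Group transactions by type.
Per group compute: COUNT(*), ROUND(AVG(amount), 2).
  credit: ids {1, 5, 10} → COUNT(*)=3, ROUND(AVG(amount), 2)=54
  debit: ids {4, 8} → COUNT(*)=2, ROUND(AVG(amount), 2)=335
  fee: ids {2, 3, 6, 7, 9} → COUNT(*)=5, ROUND(AVG(amount), 2)=198.2

credit | 3 | 54 ; debit | 2 | 335 ; fee | 5 | 198.2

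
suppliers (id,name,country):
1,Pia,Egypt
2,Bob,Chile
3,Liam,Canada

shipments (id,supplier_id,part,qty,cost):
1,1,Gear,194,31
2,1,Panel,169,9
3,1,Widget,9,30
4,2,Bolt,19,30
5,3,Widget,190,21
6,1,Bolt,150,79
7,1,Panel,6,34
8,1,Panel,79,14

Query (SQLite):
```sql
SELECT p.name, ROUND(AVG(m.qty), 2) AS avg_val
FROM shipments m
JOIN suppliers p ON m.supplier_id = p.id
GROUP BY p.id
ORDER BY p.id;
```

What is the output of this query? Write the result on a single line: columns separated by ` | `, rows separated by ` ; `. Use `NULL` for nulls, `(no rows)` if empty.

Join each shipments row to its suppliers via supplier_id.
Group joined rows by suppliers.id; compute ROUND(AVG(m.qty), 2) per group.
  1: ids {1, 2, 3, 6, 7, 8} → ROUND(AVG(m.qty), 2)=101.17
  2: ids {4} → ROUND(AVG(m.qty), 2)=19
  3: ids {5} → ROUND(AVG(m.qty), 2)=190

Pia | 101.17 ; Bob | 19 ; Liam | 190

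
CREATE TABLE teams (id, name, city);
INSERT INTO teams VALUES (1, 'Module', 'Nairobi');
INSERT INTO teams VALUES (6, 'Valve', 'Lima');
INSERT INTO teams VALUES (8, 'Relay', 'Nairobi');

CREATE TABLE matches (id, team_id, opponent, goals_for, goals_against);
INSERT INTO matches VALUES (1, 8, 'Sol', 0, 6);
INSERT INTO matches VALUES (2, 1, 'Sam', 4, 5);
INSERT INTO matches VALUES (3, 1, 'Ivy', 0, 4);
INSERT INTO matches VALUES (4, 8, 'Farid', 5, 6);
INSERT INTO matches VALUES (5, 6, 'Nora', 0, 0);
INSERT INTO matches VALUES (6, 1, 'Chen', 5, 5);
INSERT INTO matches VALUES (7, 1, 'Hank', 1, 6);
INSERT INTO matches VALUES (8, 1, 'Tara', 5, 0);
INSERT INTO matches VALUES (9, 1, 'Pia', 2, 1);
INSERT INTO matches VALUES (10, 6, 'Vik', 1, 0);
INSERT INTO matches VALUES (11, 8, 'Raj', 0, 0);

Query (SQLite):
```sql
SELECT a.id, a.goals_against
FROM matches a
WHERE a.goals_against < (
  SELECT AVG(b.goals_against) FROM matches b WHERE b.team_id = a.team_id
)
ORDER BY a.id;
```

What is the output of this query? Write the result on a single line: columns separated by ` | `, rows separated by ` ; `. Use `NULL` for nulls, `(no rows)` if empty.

8 | 0 ; 9 | 1 ; 11 | 0

For each matches row a, compute AVG(goals_against) over rows sharing a.team_id.
Keep row a if a.goals_against < that per-group AVG.
  team_id=1: AVG(goals_against) = 3.5
  team_id=6: AVG(goals_against) = 0.0
  team_id=8: AVG(goals_against) = 4.0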